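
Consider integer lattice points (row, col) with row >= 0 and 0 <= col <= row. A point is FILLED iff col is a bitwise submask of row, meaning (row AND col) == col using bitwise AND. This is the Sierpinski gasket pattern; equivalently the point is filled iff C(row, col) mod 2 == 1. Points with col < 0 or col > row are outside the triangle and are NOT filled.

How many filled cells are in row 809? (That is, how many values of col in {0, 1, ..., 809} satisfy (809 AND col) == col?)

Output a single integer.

809 in binary = 1100101001
popcount(809) = number of 1-bits in 1100101001 = 5
A col c satisfies (809 AND c) == c iff every set bit of c is also set in 809; each of the 5 set bits of 809 can independently be on or off in c.
count = 2^5 = 32

Answer: 32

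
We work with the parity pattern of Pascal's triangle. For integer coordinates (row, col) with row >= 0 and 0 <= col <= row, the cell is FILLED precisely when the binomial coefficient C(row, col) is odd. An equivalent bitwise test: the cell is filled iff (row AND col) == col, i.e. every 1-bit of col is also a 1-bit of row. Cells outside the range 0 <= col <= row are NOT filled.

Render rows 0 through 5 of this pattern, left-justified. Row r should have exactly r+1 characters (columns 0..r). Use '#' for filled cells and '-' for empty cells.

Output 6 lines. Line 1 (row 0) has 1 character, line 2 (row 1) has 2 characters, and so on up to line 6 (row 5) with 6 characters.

Answer: #
##
#-#
####
#---#
##--##

Derivation:
r0=0: #
r1=1: ##
r2=10: #-#
r3=11: ####
r4=100: #---#
r5=101: ##--##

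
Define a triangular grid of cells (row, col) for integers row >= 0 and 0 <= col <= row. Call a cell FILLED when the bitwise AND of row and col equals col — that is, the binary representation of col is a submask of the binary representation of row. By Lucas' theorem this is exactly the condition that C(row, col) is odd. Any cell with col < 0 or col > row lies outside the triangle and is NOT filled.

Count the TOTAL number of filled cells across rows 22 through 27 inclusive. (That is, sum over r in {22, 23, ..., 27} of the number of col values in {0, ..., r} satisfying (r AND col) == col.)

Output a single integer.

r22=10110 pc3: +8 =8
r23=10111 pc4: +16 =24
r24=11000 pc2: +4 =28
r25=11001 pc3: +8 =36
r26=11010 pc3: +8 =44
r27=11011 pc4: +16 =60

Answer: 60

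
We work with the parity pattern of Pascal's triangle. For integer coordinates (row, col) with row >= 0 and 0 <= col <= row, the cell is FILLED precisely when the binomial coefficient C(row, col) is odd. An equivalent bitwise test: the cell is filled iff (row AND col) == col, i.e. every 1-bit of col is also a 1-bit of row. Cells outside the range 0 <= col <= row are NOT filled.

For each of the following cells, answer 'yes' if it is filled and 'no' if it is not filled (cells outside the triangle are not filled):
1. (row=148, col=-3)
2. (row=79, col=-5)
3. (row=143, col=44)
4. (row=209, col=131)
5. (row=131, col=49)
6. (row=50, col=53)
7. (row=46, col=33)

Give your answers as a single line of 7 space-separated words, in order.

Answer: no no no no no no no

Derivation:
(148,-3): col outside [0, 148] -> not filled
(79,-5): col outside [0, 79] -> not filled
(143,44): row=0b10001111, col=0b101100, row AND col = 0b1100 = 12; 12 != 44 -> empty
(209,131): row=0b11010001, col=0b10000011, row AND col = 0b10000001 = 129; 129 != 131 -> empty
(131,49): row=0b10000011, col=0b110001, row AND col = 0b1 = 1; 1 != 49 -> empty
(50,53): col outside [0, 50] -> not filled
(46,33): row=0b101110, col=0b100001, row AND col = 0b100000 = 32; 32 != 33 -> empty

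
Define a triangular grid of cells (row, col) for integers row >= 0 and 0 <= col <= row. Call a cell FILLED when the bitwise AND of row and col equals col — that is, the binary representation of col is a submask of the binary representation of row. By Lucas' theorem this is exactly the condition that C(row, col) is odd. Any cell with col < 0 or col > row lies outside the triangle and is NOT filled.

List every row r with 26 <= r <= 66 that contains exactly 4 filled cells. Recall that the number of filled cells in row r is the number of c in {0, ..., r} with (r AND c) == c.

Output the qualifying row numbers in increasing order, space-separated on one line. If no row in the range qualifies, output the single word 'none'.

Answer: 33 34 36 40 48 65 66

Derivation:
Row r has 2^popcount(r) filled cells, so we need popcount(r) = log2(4) = 2.
Scan r = 26..66 and keep those with exactly 2 one-bits:
r=26=11010 popcount=3 -> skip
r=27=11011 popcount=4 -> skip
r=28=11100 popcount=3 -> skip
r=29=11101 popcount=4 -> skip
r=30=11110 popcount=4 -> skip
r=31=11111 popcount=5 -> skip
r=32=100000 popcount=1 -> skip
r=33=100001 popcount=2 -> KEEP
r=34=100010 popcount=2 -> KEEP
r=35=100011 popcount=3 -> skip
r=36=100100 popcount=2 -> KEEP
r=37=100101 popcount=3 -> skip
r=38=100110 popcount=3 -> skip
r=39=100111 popcount=4 -> skip
r=40=101000 popcount=2 -> KEEP
r=41=101001 popcount=3 -> skip
r=42=101010 popcount=3 -> skip
r=43=101011 popcount=4 -> skip
r=44=101100 popcount=3 -> skip
r=45=101101 popcount=4 -> skip
r=46=101110 popcount=4 -> skip
r=47=101111 popcount=5 -> skip
r=48=110000 popcount=2 -> KEEP
r=49=110001 popcount=3 -> skip
r=50=110010 popcount=3 -> skip
r=51=110011 popcount=4 -> skip
r=52=110100 popcount=3 -> skip
r=53=110101 popcount=4 -> skip
r=54=110110 popcount=4 -> skip
r=55=110111 popcount=5 -> skip
r=56=111000 popcount=3 -> skip
r=57=111001 popcount=4 -> skip
r=58=111010 popcount=4 -> skip
r=59=111011 popcount=5 -> skip
r=60=111100 popcount=4 -> skip
r=61=111101 popcount=5 -> skip
r=62=111110 popcount=5 -> skip
r=63=111111 popcount=6 -> skip
r=64=1000000 popcount=1 -> skip
r=65=1000001 popcount=2 -> KEEP
r=66=1000010 popcount=2 -> KEEP
Kept rows: 33 34 36 40 48 65 66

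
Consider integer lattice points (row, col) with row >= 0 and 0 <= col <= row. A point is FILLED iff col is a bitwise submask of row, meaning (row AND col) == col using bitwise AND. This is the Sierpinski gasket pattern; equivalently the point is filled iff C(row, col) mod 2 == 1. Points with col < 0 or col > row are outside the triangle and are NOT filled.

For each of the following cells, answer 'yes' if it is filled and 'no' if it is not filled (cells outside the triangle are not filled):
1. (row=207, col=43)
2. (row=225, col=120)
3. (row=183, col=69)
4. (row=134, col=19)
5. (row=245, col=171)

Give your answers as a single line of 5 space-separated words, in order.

Answer: no no no no no

Derivation:
(207,43): row=0b11001111, col=0b101011, row AND col = 0b1011 = 11; 11 != 43 -> empty
(225,120): row=0b11100001, col=0b1111000, row AND col = 0b1100000 = 96; 96 != 120 -> empty
(183,69): row=0b10110111, col=0b1000101, row AND col = 0b101 = 5; 5 != 69 -> empty
(134,19): row=0b10000110, col=0b10011, row AND col = 0b10 = 2; 2 != 19 -> empty
(245,171): row=0b11110101, col=0b10101011, row AND col = 0b10100001 = 161; 161 != 171 -> empty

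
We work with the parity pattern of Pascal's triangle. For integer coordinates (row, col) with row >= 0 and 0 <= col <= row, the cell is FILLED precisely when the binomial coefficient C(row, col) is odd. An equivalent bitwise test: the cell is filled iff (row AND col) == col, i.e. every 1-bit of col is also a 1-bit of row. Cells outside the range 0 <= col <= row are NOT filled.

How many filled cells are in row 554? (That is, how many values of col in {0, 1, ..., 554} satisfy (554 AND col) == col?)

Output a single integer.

Answer: 16

Derivation:
554 in binary = 1000101010
popcount(554) = number of 1-bits in 1000101010 = 4
A col c satisfies (554 AND c) == c iff every set bit of c is also set in 554; each of the 4 set bits of 554 can independently be on or off in c.
count = 2^4 = 16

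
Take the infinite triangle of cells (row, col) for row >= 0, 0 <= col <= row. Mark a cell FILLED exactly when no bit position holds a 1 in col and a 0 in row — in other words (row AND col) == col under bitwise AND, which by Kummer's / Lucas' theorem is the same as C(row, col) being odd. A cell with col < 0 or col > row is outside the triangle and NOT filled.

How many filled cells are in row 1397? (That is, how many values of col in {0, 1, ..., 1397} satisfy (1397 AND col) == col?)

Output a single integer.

Answer: 128

Derivation:
1397 in binary = 10101110101
popcount(1397) = number of 1-bits in 10101110101 = 7
A col c satisfies (1397 AND c) == c iff every set bit of c is also set in 1397; each of the 7 set bits of 1397 can independently be on or off in c.
count = 2^7 = 128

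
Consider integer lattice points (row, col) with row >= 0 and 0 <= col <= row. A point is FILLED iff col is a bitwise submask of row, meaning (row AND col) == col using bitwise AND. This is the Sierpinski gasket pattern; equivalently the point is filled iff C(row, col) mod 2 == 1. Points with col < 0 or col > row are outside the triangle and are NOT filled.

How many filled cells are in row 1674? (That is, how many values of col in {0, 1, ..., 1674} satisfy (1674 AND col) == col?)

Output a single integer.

Answer: 32

Derivation:
1674 in binary = 11010001010
popcount(1674) = number of 1-bits in 11010001010 = 5
A col c satisfies (1674 AND c) == c iff every set bit of c is also set in 1674; each of the 5 set bits of 1674 can independently be on or off in c.
count = 2^5 = 32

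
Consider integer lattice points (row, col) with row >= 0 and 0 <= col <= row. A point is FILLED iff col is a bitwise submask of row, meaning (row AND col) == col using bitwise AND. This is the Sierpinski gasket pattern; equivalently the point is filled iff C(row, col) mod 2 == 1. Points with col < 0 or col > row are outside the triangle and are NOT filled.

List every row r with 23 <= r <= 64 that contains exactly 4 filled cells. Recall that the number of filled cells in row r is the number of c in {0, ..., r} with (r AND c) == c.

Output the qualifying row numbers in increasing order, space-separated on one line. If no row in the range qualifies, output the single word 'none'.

Row r has 2^popcount(r) filled cells, so we need popcount(r) = log2(4) = 2.
Scan r = 23..64 and keep those with exactly 2 one-bits:
r=23=10111 popcount=4 -> skip
r=24=11000 popcount=2 -> KEEP
r=25=11001 popcount=3 -> skip
r=26=11010 popcount=3 -> skip
r=27=11011 popcount=4 -> skip
r=28=11100 popcount=3 -> skip
r=29=11101 popcount=4 -> skip
r=30=11110 popcount=4 -> skip
r=31=11111 popcount=5 -> skip
r=32=100000 popcount=1 -> skip
r=33=100001 popcount=2 -> KEEP
r=34=100010 popcount=2 -> KEEP
r=35=100011 popcount=3 -> skip
r=36=100100 popcount=2 -> KEEP
r=37=100101 popcount=3 -> skip
r=38=100110 popcount=3 -> skip
r=39=100111 popcount=4 -> skip
r=40=101000 popcount=2 -> KEEP
r=41=101001 popcount=3 -> skip
r=42=101010 popcount=3 -> skip
r=43=101011 popcount=4 -> skip
r=44=101100 popcount=3 -> skip
r=45=101101 popcount=4 -> skip
r=46=101110 popcount=4 -> skip
r=47=101111 popcount=5 -> skip
r=48=110000 popcount=2 -> KEEP
r=49=110001 popcount=3 -> skip
r=50=110010 popcount=3 -> skip
r=51=110011 popcount=4 -> skip
r=52=110100 popcount=3 -> skip
r=53=110101 popcount=4 -> skip
r=54=110110 popcount=4 -> skip
r=55=110111 popcount=5 -> skip
r=56=111000 popcount=3 -> skip
r=57=111001 popcount=4 -> skip
r=58=111010 popcount=4 -> skip
r=59=111011 popcount=5 -> skip
r=60=111100 popcount=4 -> skip
r=61=111101 popcount=5 -> skip
r=62=111110 popcount=5 -> skip
r=63=111111 popcount=6 -> skip
r=64=1000000 popcount=1 -> skip
Kept rows: 24 33 34 36 40 48

Answer: 24 33 34 36 40 48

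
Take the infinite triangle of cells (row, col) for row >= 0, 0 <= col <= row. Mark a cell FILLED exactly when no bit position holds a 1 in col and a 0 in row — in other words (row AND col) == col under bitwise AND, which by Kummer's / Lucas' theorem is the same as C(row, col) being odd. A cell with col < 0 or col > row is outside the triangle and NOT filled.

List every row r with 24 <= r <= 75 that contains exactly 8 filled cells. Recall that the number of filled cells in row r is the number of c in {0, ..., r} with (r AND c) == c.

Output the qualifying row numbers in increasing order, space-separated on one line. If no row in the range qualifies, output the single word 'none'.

Row r has 2^popcount(r) filled cells, so we need popcount(r) = log2(8) = 3.
Scan r = 24..75 and keep those with exactly 3 one-bits:
r=24=11000 popcount=2 -> skip
r=25=11001 popcount=3 -> KEEP
r=26=11010 popcount=3 -> KEEP
r=27=11011 popcount=4 -> skip
r=28=11100 popcount=3 -> KEEP
r=29=11101 popcount=4 -> skip
r=30=11110 popcount=4 -> skip
r=31=11111 popcount=5 -> skip
r=32=100000 popcount=1 -> skip
r=33=100001 popcount=2 -> skip
r=34=100010 popcount=2 -> skip
r=35=100011 popcount=3 -> KEEP
r=36=100100 popcount=2 -> skip
r=37=100101 popcount=3 -> KEEP
r=38=100110 popcount=3 -> KEEP
r=39=100111 popcount=4 -> skip
r=40=101000 popcount=2 -> skip
r=41=101001 popcount=3 -> KEEP
r=42=101010 popcount=3 -> KEEP
r=43=101011 popcount=4 -> skip
r=44=101100 popcount=3 -> KEEP
r=45=101101 popcount=4 -> skip
r=46=101110 popcount=4 -> skip
r=47=101111 popcount=5 -> skip
r=48=110000 popcount=2 -> skip
r=49=110001 popcount=3 -> KEEP
r=50=110010 popcount=3 -> KEEP
r=51=110011 popcount=4 -> skip
r=52=110100 popcount=3 -> KEEP
r=53=110101 popcount=4 -> skip
r=54=110110 popcount=4 -> skip
r=55=110111 popcount=5 -> skip
r=56=111000 popcount=3 -> KEEP
r=57=111001 popcount=4 -> skip
r=58=111010 popcount=4 -> skip
r=59=111011 popcount=5 -> skip
r=60=111100 popcount=4 -> skip
r=61=111101 popcount=5 -> skip
r=62=111110 popcount=5 -> skip
r=63=111111 popcount=6 -> skip
r=64=1000000 popcount=1 -> skip
r=65=1000001 popcount=2 -> skip
r=66=1000010 popcount=2 -> skip
r=67=1000011 popcount=3 -> KEEP
r=68=1000100 popcount=2 -> skip
r=69=1000101 popcount=3 -> KEEP
r=70=1000110 popcount=3 -> KEEP
r=71=1000111 popcount=4 -> skip
r=72=1001000 popcount=2 -> skip
r=73=1001001 popcount=3 -> KEEP
r=74=1001010 popcount=3 -> KEEP
r=75=1001011 popcount=4 -> skip
Kept rows: 25 26 28 35 37 38 41 42 44 49 50 52 56 67 69 70 73 74

Answer: 25 26 28 35 37 38 41 42 44 49 50 52 56 67 69 70 73 74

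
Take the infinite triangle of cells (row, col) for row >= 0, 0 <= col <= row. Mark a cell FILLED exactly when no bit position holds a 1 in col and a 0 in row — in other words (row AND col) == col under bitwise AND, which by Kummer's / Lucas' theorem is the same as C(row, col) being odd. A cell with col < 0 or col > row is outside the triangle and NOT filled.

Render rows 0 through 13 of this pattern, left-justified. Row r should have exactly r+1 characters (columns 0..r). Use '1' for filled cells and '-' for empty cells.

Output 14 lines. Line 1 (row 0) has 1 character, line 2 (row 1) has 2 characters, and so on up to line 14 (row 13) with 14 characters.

r0=0: 1
r1=1: 11
r2=10: 1-1
r3=11: 1111
r4=100: 1---1
r5=101: 11--11
r6=110: 1-1-1-1
r7=111: 11111111
r8=1000: 1-------1
r9=1001: 11------11
r10=1010: 1-1-----1-1
r11=1011: 1111----1111
r12=1100: 1---1---1---1
r13=1101: 11--11--11--11

Answer: 1
11
1-1
1111
1---1
11--11
1-1-1-1
11111111
1-------1
11------11
1-1-----1-1
1111----1111
1---1---1---1
11--11--11--11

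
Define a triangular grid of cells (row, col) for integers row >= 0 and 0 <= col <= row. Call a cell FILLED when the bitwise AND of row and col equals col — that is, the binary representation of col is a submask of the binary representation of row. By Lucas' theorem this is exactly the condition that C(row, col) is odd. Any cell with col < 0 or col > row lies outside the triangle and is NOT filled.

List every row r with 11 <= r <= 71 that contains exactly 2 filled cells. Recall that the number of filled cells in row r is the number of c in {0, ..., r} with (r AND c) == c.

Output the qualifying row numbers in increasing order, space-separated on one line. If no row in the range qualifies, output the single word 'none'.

Answer: 16 32 64

Derivation:
Row r has 2^popcount(r) filled cells, so we need popcount(r) = log2(2) = 1.
Scan r = 11..71 and keep those with exactly 1 one-bits:
r=11=1011 popcount=3 -> skip
r=12=1100 popcount=2 -> skip
r=13=1101 popcount=3 -> skip
r=14=1110 popcount=3 -> skip
r=15=1111 popcount=4 -> skip
r=16=10000 popcount=1 -> KEEP
r=17=10001 popcount=2 -> skip
r=18=10010 popcount=2 -> skip
r=19=10011 popcount=3 -> skip
r=20=10100 popcount=2 -> skip
r=21=10101 popcount=3 -> skip
r=22=10110 popcount=3 -> skip
r=23=10111 popcount=4 -> skip
r=24=11000 popcount=2 -> skip
r=25=11001 popcount=3 -> skip
r=26=11010 popcount=3 -> skip
r=27=11011 popcount=4 -> skip
r=28=11100 popcount=3 -> skip
r=29=11101 popcount=4 -> skip
r=30=11110 popcount=4 -> skip
r=31=11111 popcount=5 -> skip
r=32=100000 popcount=1 -> KEEP
r=33=100001 popcount=2 -> skip
r=34=100010 popcount=2 -> skip
r=35=100011 popcount=3 -> skip
r=36=100100 popcount=2 -> skip
r=37=100101 popcount=3 -> skip
r=38=100110 popcount=3 -> skip
r=39=100111 popcount=4 -> skip
r=40=101000 popcount=2 -> skip
r=41=101001 popcount=3 -> skip
r=42=101010 popcount=3 -> skip
r=43=101011 popcount=4 -> skip
r=44=101100 popcount=3 -> skip
r=45=101101 popcount=4 -> skip
r=46=101110 popcount=4 -> skip
r=47=101111 popcount=5 -> skip
r=48=110000 popcount=2 -> skip
r=49=110001 popcount=3 -> skip
r=50=110010 popcount=3 -> skip
r=51=110011 popcount=4 -> skip
r=52=110100 popcount=3 -> skip
r=53=110101 popcount=4 -> skip
r=54=110110 popcount=4 -> skip
r=55=110111 popcount=5 -> skip
r=56=111000 popcount=3 -> skip
r=57=111001 popcount=4 -> skip
r=58=111010 popcount=4 -> skip
r=59=111011 popcount=5 -> skip
r=60=111100 popcount=4 -> skip
r=61=111101 popcount=5 -> skip
r=62=111110 popcount=5 -> skip
r=63=111111 popcount=6 -> skip
r=64=1000000 popcount=1 -> KEEP
r=65=1000001 popcount=2 -> skip
r=66=1000010 popcount=2 -> skip
r=67=1000011 popcount=3 -> skip
r=68=1000100 popcount=2 -> skip
r=69=1000101 popcount=3 -> skip
r=70=1000110 popcount=3 -> skip
r=71=1000111 popcount=4 -> skip
Kept rows: 16 32 64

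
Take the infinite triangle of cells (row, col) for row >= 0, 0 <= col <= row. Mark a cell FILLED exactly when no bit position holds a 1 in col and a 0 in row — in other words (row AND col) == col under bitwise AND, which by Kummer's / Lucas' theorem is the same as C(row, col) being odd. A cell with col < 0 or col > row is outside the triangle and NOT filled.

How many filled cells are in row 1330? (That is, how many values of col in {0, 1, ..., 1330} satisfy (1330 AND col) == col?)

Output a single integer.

Answer: 32

Derivation:
1330 in binary = 10100110010
popcount(1330) = number of 1-bits in 10100110010 = 5
A col c satisfies (1330 AND c) == c iff every set bit of c is also set in 1330; each of the 5 set bits of 1330 can independently be on or off in c.
count = 2^5 = 32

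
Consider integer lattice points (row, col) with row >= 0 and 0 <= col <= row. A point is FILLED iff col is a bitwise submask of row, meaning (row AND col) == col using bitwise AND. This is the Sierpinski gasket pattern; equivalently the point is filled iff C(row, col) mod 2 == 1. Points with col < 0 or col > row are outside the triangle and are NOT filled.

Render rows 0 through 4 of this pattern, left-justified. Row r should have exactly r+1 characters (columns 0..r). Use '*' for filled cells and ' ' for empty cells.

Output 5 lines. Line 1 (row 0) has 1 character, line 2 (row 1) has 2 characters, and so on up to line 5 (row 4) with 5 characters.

Answer: *
**
* *
****
*   *

Derivation:
r0=0: *
r1=1: **
r2=10: * *
r3=11: ****
r4=100: *   *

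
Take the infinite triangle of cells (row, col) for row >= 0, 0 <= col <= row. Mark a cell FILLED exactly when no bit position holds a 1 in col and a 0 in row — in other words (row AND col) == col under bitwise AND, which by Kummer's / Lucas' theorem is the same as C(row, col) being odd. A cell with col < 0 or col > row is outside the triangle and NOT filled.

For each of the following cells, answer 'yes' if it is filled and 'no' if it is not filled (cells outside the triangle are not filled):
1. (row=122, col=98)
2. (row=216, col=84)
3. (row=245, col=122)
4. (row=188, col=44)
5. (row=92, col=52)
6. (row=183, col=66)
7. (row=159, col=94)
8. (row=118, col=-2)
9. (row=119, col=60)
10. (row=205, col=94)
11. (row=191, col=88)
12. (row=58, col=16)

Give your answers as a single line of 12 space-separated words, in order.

(122,98): row=0b1111010, col=0b1100010, row AND col = 0b1100010 = 98; 98 == 98 -> filled
(216,84): row=0b11011000, col=0b1010100, row AND col = 0b1010000 = 80; 80 != 84 -> empty
(245,122): row=0b11110101, col=0b1111010, row AND col = 0b1110000 = 112; 112 != 122 -> empty
(188,44): row=0b10111100, col=0b101100, row AND col = 0b101100 = 44; 44 == 44 -> filled
(92,52): row=0b1011100, col=0b110100, row AND col = 0b10100 = 20; 20 != 52 -> empty
(183,66): row=0b10110111, col=0b1000010, row AND col = 0b10 = 2; 2 != 66 -> empty
(159,94): row=0b10011111, col=0b1011110, row AND col = 0b11110 = 30; 30 != 94 -> empty
(118,-2): col outside [0, 118] -> not filled
(119,60): row=0b1110111, col=0b111100, row AND col = 0b110100 = 52; 52 != 60 -> empty
(205,94): row=0b11001101, col=0b1011110, row AND col = 0b1001100 = 76; 76 != 94 -> empty
(191,88): row=0b10111111, col=0b1011000, row AND col = 0b11000 = 24; 24 != 88 -> empty
(58,16): row=0b111010, col=0b10000, row AND col = 0b10000 = 16; 16 == 16 -> filled

Answer: yes no no yes no no no no no no no yes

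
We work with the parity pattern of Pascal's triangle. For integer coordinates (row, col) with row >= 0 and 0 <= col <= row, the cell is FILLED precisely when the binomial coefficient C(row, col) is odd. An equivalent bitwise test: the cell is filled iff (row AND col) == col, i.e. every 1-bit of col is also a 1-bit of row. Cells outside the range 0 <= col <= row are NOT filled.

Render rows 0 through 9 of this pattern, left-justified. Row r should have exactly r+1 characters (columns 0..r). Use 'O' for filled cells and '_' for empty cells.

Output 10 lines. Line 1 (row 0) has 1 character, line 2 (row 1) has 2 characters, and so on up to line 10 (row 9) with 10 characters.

Answer: O
OO
O_O
OOOO
O___O
OO__OO
O_O_O_O
OOOOOOOO
O_______O
OO______OO

Derivation:
r0=0: O
r1=1: OO
r2=10: O_O
r3=11: OOOO
r4=100: O___O
r5=101: OO__OO
r6=110: O_O_O_O
r7=111: OOOOOOOO
r8=1000: O_______O
r9=1001: OO______OO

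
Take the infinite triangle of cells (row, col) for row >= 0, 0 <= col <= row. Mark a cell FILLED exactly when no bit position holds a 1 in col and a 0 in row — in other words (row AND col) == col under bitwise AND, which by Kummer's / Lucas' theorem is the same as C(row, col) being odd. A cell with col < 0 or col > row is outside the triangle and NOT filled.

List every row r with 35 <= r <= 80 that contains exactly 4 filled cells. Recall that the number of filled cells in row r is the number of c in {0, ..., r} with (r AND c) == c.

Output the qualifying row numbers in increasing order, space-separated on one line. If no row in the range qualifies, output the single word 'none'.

Answer: 36 40 48 65 66 68 72 80

Derivation:
Row r has 2^popcount(r) filled cells, so we need popcount(r) = log2(4) = 2.
Scan r = 35..80 and keep those with exactly 2 one-bits:
r=35=100011 popcount=3 -> skip
r=36=100100 popcount=2 -> KEEP
r=37=100101 popcount=3 -> skip
r=38=100110 popcount=3 -> skip
r=39=100111 popcount=4 -> skip
r=40=101000 popcount=2 -> KEEP
r=41=101001 popcount=3 -> skip
r=42=101010 popcount=3 -> skip
r=43=101011 popcount=4 -> skip
r=44=101100 popcount=3 -> skip
r=45=101101 popcount=4 -> skip
r=46=101110 popcount=4 -> skip
r=47=101111 popcount=5 -> skip
r=48=110000 popcount=2 -> KEEP
r=49=110001 popcount=3 -> skip
r=50=110010 popcount=3 -> skip
r=51=110011 popcount=4 -> skip
r=52=110100 popcount=3 -> skip
r=53=110101 popcount=4 -> skip
r=54=110110 popcount=4 -> skip
r=55=110111 popcount=5 -> skip
r=56=111000 popcount=3 -> skip
r=57=111001 popcount=4 -> skip
r=58=111010 popcount=4 -> skip
r=59=111011 popcount=5 -> skip
r=60=111100 popcount=4 -> skip
r=61=111101 popcount=5 -> skip
r=62=111110 popcount=5 -> skip
r=63=111111 popcount=6 -> skip
r=64=1000000 popcount=1 -> skip
r=65=1000001 popcount=2 -> KEEP
r=66=1000010 popcount=2 -> KEEP
r=67=1000011 popcount=3 -> skip
r=68=1000100 popcount=2 -> KEEP
r=69=1000101 popcount=3 -> skip
r=70=1000110 popcount=3 -> skip
r=71=1000111 popcount=4 -> skip
r=72=1001000 popcount=2 -> KEEP
r=73=1001001 popcount=3 -> skip
r=74=1001010 popcount=3 -> skip
r=75=1001011 popcount=4 -> skip
r=76=1001100 popcount=3 -> skip
r=77=1001101 popcount=4 -> skip
r=78=1001110 popcount=4 -> skip
r=79=1001111 popcount=5 -> skip
r=80=1010000 popcount=2 -> KEEP
Kept rows: 36 40 48 65 66 68 72 80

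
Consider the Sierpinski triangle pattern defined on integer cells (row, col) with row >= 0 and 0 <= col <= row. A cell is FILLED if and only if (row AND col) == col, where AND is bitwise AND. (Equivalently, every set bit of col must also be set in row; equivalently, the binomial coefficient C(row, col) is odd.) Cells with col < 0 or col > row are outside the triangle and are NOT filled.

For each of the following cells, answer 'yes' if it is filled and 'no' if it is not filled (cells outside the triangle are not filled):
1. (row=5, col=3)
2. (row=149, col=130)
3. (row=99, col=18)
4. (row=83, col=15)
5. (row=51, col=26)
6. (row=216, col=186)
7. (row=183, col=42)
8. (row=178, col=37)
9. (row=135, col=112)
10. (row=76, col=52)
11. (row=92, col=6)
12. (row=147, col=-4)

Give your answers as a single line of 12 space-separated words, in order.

(5,3): row=0b101, col=0b11, row AND col = 0b1 = 1; 1 != 3 -> empty
(149,130): row=0b10010101, col=0b10000010, row AND col = 0b10000000 = 128; 128 != 130 -> empty
(99,18): row=0b1100011, col=0b10010, row AND col = 0b10 = 2; 2 != 18 -> empty
(83,15): row=0b1010011, col=0b1111, row AND col = 0b11 = 3; 3 != 15 -> empty
(51,26): row=0b110011, col=0b11010, row AND col = 0b10010 = 18; 18 != 26 -> empty
(216,186): row=0b11011000, col=0b10111010, row AND col = 0b10011000 = 152; 152 != 186 -> empty
(183,42): row=0b10110111, col=0b101010, row AND col = 0b100010 = 34; 34 != 42 -> empty
(178,37): row=0b10110010, col=0b100101, row AND col = 0b100000 = 32; 32 != 37 -> empty
(135,112): row=0b10000111, col=0b1110000, row AND col = 0b0 = 0; 0 != 112 -> empty
(76,52): row=0b1001100, col=0b110100, row AND col = 0b100 = 4; 4 != 52 -> empty
(92,6): row=0b1011100, col=0b110, row AND col = 0b100 = 4; 4 != 6 -> empty
(147,-4): col outside [0, 147] -> not filled

Answer: no no no no no no no no no no no no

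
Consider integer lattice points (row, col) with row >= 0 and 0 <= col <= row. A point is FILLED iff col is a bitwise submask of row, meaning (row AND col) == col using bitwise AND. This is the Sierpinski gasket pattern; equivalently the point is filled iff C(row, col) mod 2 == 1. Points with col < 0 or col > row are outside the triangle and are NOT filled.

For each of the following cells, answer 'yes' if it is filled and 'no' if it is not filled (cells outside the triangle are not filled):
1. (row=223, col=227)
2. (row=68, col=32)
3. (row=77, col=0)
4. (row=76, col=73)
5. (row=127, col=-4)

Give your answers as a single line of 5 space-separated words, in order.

Answer: no no yes no no

Derivation:
(223,227): col outside [0, 223] -> not filled
(68,32): row=0b1000100, col=0b100000, row AND col = 0b0 = 0; 0 != 32 -> empty
(77,0): row=0b1001101, col=0b0, row AND col = 0b0 = 0; 0 == 0 -> filled
(76,73): row=0b1001100, col=0b1001001, row AND col = 0b1001000 = 72; 72 != 73 -> empty
(127,-4): col outside [0, 127] -> not filled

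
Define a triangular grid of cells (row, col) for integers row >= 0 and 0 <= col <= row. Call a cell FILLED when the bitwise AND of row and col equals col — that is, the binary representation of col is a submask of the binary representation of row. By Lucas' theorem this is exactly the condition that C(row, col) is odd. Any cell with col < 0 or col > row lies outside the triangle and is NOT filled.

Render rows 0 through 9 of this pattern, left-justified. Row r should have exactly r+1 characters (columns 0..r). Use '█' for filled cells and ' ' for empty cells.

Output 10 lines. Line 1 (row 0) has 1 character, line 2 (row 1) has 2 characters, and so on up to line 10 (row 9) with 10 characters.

r0=0: █
r1=1: ██
r2=10: █ █
r3=11: ████
r4=100: █   █
r5=101: ██  ██
r6=110: █ █ █ █
r7=111: ████████
r8=1000: █       █
r9=1001: ██      ██

Answer: █
██
█ █
████
█   █
██  ██
█ █ █ █
████████
█       █
██      ██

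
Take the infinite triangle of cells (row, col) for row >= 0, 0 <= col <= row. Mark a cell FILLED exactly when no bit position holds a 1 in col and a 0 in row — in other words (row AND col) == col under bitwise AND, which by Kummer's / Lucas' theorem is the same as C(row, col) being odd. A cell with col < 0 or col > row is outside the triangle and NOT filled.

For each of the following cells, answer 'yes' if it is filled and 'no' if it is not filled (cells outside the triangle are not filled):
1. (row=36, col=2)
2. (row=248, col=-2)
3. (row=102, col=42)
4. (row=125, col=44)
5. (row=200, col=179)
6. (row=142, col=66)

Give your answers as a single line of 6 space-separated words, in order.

(36,2): row=0b100100, col=0b10, row AND col = 0b0 = 0; 0 != 2 -> empty
(248,-2): col outside [0, 248] -> not filled
(102,42): row=0b1100110, col=0b101010, row AND col = 0b100010 = 34; 34 != 42 -> empty
(125,44): row=0b1111101, col=0b101100, row AND col = 0b101100 = 44; 44 == 44 -> filled
(200,179): row=0b11001000, col=0b10110011, row AND col = 0b10000000 = 128; 128 != 179 -> empty
(142,66): row=0b10001110, col=0b1000010, row AND col = 0b10 = 2; 2 != 66 -> empty

Answer: no no no yes no no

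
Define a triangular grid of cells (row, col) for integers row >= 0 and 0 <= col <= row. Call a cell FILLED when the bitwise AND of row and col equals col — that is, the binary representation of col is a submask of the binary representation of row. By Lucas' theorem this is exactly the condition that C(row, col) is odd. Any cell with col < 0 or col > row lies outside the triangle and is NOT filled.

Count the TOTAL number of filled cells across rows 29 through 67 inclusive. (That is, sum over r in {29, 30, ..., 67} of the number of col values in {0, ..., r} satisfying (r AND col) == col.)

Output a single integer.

Answer: 568

Derivation:
r29=11101 pc4: +16 =16
r30=11110 pc4: +16 =32
r31=11111 pc5: +32 =64
r32=100000 pc1: +2 =66
r33=100001 pc2: +4 =70
r34=100010 pc2: +4 =74
r35=100011 pc3: +8 =82
r36=100100 pc2: +4 =86
r37=100101 pc3: +8 =94
r38=100110 pc3: +8 =102
r39=100111 pc4: +16 =118
r40=101000 pc2: +4 =122
r41=101001 pc3: +8 =130
r42=101010 pc3: +8 =138
r43=101011 pc4: +16 =154
r44=101100 pc3: +8 =162
r45=101101 pc4: +16 =178
r46=101110 pc4: +16 =194
r47=101111 pc5: +32 =226
r48=110000 pc2: +4 =230
r49=110001 pc3: +8 =238
r50=110010 pc3: +8 =246
r51=110011 pc4: +16 =262
r52=110100 pc3: +8 =270
r53=110101 pc4: +16 =286
r54=110110 pc4: +16 =302
r55=110111 pc5: +32 =334
r56=111000 pc3: +8 =342
r57=111001 pc4: +16 =358
r58=111010 pc4: +16 =374
r59=111011 pc5: +32 =406
r60=111100 pc4: +16 =422
r61=111101 pc5: +32 =454
r62=111110 pc5: +32 =486
r63=111111 pc6: +64 =550
r64=1000000 pc1: +2 =552
r65=1000001 pc2: +4 =556
r66=1000010 pc2: +4 =560
r67=1000011 pc3: +8 =568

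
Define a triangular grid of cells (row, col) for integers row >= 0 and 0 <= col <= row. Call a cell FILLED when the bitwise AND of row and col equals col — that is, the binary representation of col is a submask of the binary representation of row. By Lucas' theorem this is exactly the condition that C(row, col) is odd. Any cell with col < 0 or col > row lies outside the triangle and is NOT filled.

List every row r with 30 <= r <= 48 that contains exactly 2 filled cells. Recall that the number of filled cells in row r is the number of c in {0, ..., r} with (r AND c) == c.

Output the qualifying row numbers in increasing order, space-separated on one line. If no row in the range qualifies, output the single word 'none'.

Row r has 2^popcount(r) filled cells, so we need popcount(r) = log2(2) = 1.
Scan r = 30..48 and keep those with exactly 1 one-bits:
r=30=11110 popcount=4 -> skip
r=31=11111 popcount=5 -> skip
r=32=100000 popcount=1 -> KEEP
r=33=100001 popcount=2 -> skip
r=34=100010 popcount=2 -> skip
r=35=100011 popcount=3 -> skip
r=36=100100 popcount=2 -> skip
r=37=100101 popcount=3 -> skip
r=38=100110 popcount=3 -> skip
r=39=100111 popcount=4 -> skip
r=40=101000 popcount=2 -> skip
r=41=101001 popcount=3 -> skip
r=42=101010 popcount=3 -> skip
r=43=101011 popcount=4 -> skip
r=44=101100 popcount=3 -> skip
r=45=101101 popcount=4 -> skip
r=46=101110 popcount=4 -> skip
r=47=101111 popcount=5 -> skip
r=48=110000 popcount=2 -> skip
Kept rows: 32

Answer: 32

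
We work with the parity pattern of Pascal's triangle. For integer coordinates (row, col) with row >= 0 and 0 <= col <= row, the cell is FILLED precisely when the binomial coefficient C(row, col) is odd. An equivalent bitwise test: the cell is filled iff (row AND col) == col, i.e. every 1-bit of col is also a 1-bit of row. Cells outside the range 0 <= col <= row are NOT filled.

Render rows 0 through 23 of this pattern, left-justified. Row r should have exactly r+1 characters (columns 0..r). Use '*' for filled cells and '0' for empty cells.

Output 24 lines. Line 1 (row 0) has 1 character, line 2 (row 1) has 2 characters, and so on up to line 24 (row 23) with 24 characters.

r0=0: *
r1=1: **
r2=10: *0*
r3=11: ****
r4=100: *000*
r5=101: **00**
r6=110: *0*0*0*
r7=111: ********
r8=1000: *0000000*
r9=1001: **000000**
r10=1010: *0*00000*0*
r11=1011: ****0000****
r12=1100: *000*000*000*
r13=1101: **00**00**00**
r14=1110: *0*0*0*0*0*0*0*
r15=1111: ****************
r16=10000: *000000000000000*
r17=10001: **00000000000000**
r18=10010: *0*0000000000000*0*
r19=10011: ****000000000000****
r20=10100: *000*00000000000*000*
r21=10101: **00**0000000000**00**
r22=10110: *0*0*0*000000000*0*0*0*
r23=10111: ********00000000********

Answer: *
**
*0*
****
*000*
**00**
*0*0*0*
********
*0000000*
**000000**
*0*00000*0*
****0000****
*000*000*000*
**00**00**00**
*0*0*0*0*0*0*0*
****************
*000000000000000*
**00000000000000**
*0*0000000000000*0*
****000000000000****
*000*00000000000*000*
**00**0000000000**00**
*0*0*0*000000000*0*0*0*
********00000000********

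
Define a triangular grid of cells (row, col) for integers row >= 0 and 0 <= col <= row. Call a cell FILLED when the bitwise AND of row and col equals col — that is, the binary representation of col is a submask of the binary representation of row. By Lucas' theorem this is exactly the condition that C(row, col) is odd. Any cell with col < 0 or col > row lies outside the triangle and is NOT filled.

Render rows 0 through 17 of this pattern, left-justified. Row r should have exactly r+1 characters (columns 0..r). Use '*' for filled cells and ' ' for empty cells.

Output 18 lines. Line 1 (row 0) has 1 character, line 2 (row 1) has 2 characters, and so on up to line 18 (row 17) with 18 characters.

Answer: *
**
* *
****
*   *
**  **
* * * *
********
*       *
**      **
* *     * *
****    ****
*   *   *   *
**  **  **  **
* * * * * * * *
****************
*               *
**              **

Derivation:
r0=0: *
r1=1: **
r2=10: * *
r3=11: ****
r4=100: *   *
r5=101: **  **
r6=110: * * * *
r7=111: ********
r8=1000: *       *
r9=1001: **      **
r10=1010: * *     * *
r11=1011: ****    ****
r12=1100: *   *   *   *
r13=1101: **  **  **  **
r14=1110: * * * * * * * *
r15=1111: ****************
r16=10000: *               *
r17=10001: **              **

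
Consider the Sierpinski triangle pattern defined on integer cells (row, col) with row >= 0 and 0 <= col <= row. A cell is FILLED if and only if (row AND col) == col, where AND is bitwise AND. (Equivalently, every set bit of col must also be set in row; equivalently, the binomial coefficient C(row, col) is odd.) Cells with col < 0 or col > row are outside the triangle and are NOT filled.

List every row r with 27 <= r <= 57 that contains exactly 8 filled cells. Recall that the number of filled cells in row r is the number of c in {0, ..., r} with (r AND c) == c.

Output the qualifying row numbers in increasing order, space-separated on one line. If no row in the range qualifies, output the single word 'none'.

Row r has 2^popcount(r) filled cells, so we need popcount(r) = log2(8) = 3.
Scan r = 27..57 and keep those with exactly 3 one-bits:
r=27=11011 popcount=4 -> skip
r=28=11100 popcount=3 -> KEEP
r=29=11101 popcount=4 -> skip
r=30=11110 popcount=4 -> skip
r=31=11111 popcount=5 -> skip
r=32=100000 popcount=1 -> skip
r=33=100001 popcount=2 -> skip
r=34=100010 popcount=2 -> skip
r=35=100011 popcount=3 -> KEEP
r=36=100100 popcount=2 -> skip
r=37=100101 popcount=3 -> KEEP
r=38=100110 popcount=3 -> KEEP
r=39=100111 popcount=4 -> skip
r=40=101000 popcount=2 -> skip
r=41=101001 popcount=3 -> KEEP
r=42=101010 popcount=3 -> KEEP
r=43=101011 popcount=4 -> skip
r=44=101100 popcount=3 -> KEEP
r=45=101101 popcount=4 -> skip
r=46=101110 popcount=4 -> skip
r=47=101111 popcount=5 -> skip
r=48=110000 popcount=2 -> skip
r=49=110001 popcount=3 -> KEEP
r=50=110010 popcount=3 -> KEEP
r=51=110011 popcount=4 -> skip
r=52=110100 popcount=3 -> KEEP
r=53=110101 popcount=4 -> skip
r=54=110110 popcount=4 -> skip
r=55=110111 popcount=5 -> skip
r=56=111000 popcount=3 -> KEEP
r=57=111001 popcount=4 -> skip
Kept rows: 28 35 37 38 41 42 44 49 50 52 56

Answer: 28 35 37 38 41 42 44 49 50 52 56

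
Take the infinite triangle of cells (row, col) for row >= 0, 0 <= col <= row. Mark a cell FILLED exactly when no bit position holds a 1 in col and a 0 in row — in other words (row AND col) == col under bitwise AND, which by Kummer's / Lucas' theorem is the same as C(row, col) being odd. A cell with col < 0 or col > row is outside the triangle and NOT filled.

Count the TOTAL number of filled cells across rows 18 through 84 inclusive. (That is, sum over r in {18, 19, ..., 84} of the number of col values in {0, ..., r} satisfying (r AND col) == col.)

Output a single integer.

Answer: 848

Derivation:
r18=10010 pc2: +4 =4
r19=10011 pc3: +8 =12
r20=10100 pc2: +4 =16
r21=10101 pc3: +8 =24
r22=10110 pc3: +8 =32
r23=10111 pc4: +16 =48
r24=11000 pc2: +4 =52
r25=11001 pc3: +8 =60
r26=11010 pc3: +8 =68
r27=11011 pc4: +16 =84
r28=11100 pc3: +8 =92
r29=11101 pc4: +16 =108
r30=11110 pc4: +16 =124
r31=11111 pc5: +32 =156
r32=100000 pc1: +2 =158
r33=100001 pc2: +4 =162
r34=100010 pc2: +4 =166
r35=100011 pc3: +8 =174
r36=100100 pc2: +4 =178
r37=100101 pc3: +8 =186
r38=100110 pc3: +8 =194
r39=100111 pc4: +16 =210
r40=101000 pc2: +4 =214
r41=101001 pc3: +8 =222
r42=101010 pc3: +8 =230
r43=101011 pc4: +16 =246
r44=101100 pc3: +8 =254
r45=101101 pc4: +16 =270
r46=101110 pc4: +16 =286
r47=101111 pc5: +32 =318
r48=110000 pc2: +4 =322
r49=110001 pc3: +8 =330
r50=110010 pc3: +8 =338
r51=110011 pc4: +16 =354
r52=110100 pc3: +8 =362
r53=110101 pc4: +16 =378
r54=110110 pc4: +16 =394
r55=110111 pc5: +32 =426
r56=111000 pc3: +8 =434
r57=111001 pc4: +16 =450
r58=111010 pc4: +16 =466
r59=111011 pc5: +32 =498
r60=111100 pc4: +16 =514
r61=111101 pc5: +32 =546
r62=111110 pc5: +32 =578
r63=111111 pc6: +64 =642
r64=1000000 pc1: +2 =644
r65=1000001 pc2: +4 =648
r66=1000010 pc2: +4 =652
r67=1000011 pc3: +8 =660
r68=1000100 pc2: +4 =664
r69=1000101 pc3: +8 =672
r70=1000110 pc3: +8 =680
r71=1000111 pc4: +16 =696
r72=1001000 pc2: +4 =700
r73=1001001 pc3: +8 =708
r74=1001010 pc3: +8 =716
r75=1001011 pc4: +16 =732
r76=1001100 pc3: +8 =740
r77=1001101 pc4: +16 =756
r78=1001110 pc4: +16 =772
r79=1001111 pc5: +32 =804
r80=1010000 pc2: +4 =808
r81=1010001 pc3: +8 =816
r82=1010010 pc3: +8 =824
r83=1010011 pc4: +16 =840
r84=1010100 pc3: +8 =848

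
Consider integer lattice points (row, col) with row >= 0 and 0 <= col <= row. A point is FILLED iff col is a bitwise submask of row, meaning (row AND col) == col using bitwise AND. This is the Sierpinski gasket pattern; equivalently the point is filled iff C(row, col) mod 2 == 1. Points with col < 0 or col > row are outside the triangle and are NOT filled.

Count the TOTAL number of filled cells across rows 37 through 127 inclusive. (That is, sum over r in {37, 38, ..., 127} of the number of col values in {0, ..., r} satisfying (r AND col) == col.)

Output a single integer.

r37=100101 pc3: +8 =8
r38=100110 pc3: +8 =16
r39=100111 pc4: +16 =32
r40=101000 pc2: +4 =36
r41=101001 pc3: +8 =44
r42=101010 pc3: +8 =52
r43=101011 pc4: +16 =68
r44=101100 pc3: +8 =76
r45=101101 pc4: +16 =92
r46=101110 pc4: +16 =108
r47=101111 pc5: +32 =140
r48=110000 pc2: +4 =144
r49=110001 pc3: +8 =152
r50=110010 pc3: +8 =160
r51=110011 pc4: +16 =176
r52=110100 pc3: +8 =184
r53=110101 pc4: +16 =200
r54=110110 pc4: +16 =216
r55=110111 pc5: +32 =248
r56=111000 pc3: +8 =256
r57=111001 pc4: +16 =272
r58=111010 pc4: +16 =288
r59=111011 pc5: +32 =320
r60=111100 pc4: +16 =336
r61=111101 pc5: +32 =368
r62=111110 pc5: +32 =400
r63=111111 pc6: +64 =464
r64=1000000 pc1: +2 =466
r65=1000001 pc2: +4 =470
r66=1000010 pc2: +4 =474
r67=1000011 pc3: +8 =482
r68=1000100 pc2: +4 =486
r69=1000101 pc3: +8 =494
r70=1000110 pc3: +8 =502
r71=1000111 pc4: +16 =518
r72=1001000 pc2: +4 =522
r73=1001001 pc3: +8 =530
r74=1001010 pc3: +8 =538
r75=1001011 pc4: +16 =554
r76=1001100 pc3: +8 =562
r77=1001101 pc4: +16 =578
r78=1001110 pc4: +16 =594
r79=1001111 pc5: +32 =626
r80=1010000 pc2: +4 =630
r81=1010001 pc3: +8 =638
r82=1010010 pc3: +8 =646
r83=1010011 pc4: +16 =662
r84=1010100 pc3: +8 =670
r85=1010101 pc4: +16 =686
r86=1010110 pc4: +16 =702
r87=1010111 pc5: +32 =734
r88=1011000 pc3: +8 =742
r89=1011001 pc4: +16 =758
r90=1011010 pc4: +16 =774
r91=1011011 pc5: +32 =806
r92=1011100 pc4: +16 =822
r93=1011101 pc5: +32 =854
r94=1011110 pc5: +32 =886
r95=1011111 pc6: +64 =950
r96=1100000 pc2: +4 =954
r97=1100001 pc3: +8 =962
r98=1100010 pc3: +8 =970
r99=1100011 pc4: +16 =986
r100=1100100 pc3: +8 =994
r101=1100101 pc4: +16 =1010
r102=1100110 pc4: +16 =1026
r103=1100111 pc5: +32 =1058
r104=1101000 pc3: +8 =1066
r105=1101001 pc4: +16 =1082
r106=1101010 pc4: +16 =1098
r107=1101011 pc5: +32 =1130
r108=1101100 pc4: +16 =1146
r109=1101101 pc5: +32 =1178
r110=1101110 pc5: +32 =1210
r111=1101111 pc6: +64 =1274
r112=1110000 pc3: +8 =1282
r113=1110001 pc4: +16 =1298
r114=1110010 pc4: +16 =1314
r115=1110011 pc5: +32 =1346
r116=1110100 pc4: +16 =1362
r117=1110101 pc5: +32 =1394
r118=1110110 pc5: +32 =1426
r119=1110111 pc6: +64 =1490
r120=1111000 pc4: +16 =1506
r121=1111001 pc5: +32 =1538
r122=1111010 pc5: +32 =1570
r123=1111011 pc6: +64 =1634
r124=1111100 pc5: +32 =1666
r125=1111101 pc6: +64 =1730
r126=1111110 pc6: +64 =1794
r127=1111111 pc7: +128 =1922

Answer: 1922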